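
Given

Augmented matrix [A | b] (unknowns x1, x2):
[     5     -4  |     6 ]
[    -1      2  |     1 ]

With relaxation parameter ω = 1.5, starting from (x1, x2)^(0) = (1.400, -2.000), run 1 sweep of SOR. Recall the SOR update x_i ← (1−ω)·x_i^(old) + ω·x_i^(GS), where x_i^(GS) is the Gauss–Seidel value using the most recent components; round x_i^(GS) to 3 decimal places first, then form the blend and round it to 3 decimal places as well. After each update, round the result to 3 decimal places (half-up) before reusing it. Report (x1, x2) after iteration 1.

Iteration 1:
  x1: GS value = (6 - (-4)·-2.000) / (5) = -0.400;  x1 ← (1−ω)·1.400 + ω·-0.400 = -1.300
  x2: GS value = (1 - (-1)·-1.300) / (2) = -0.150;  x2 ← (1−ω)·-2.000 + ω·-0.150 = 0.775

(-1.300, 0.775)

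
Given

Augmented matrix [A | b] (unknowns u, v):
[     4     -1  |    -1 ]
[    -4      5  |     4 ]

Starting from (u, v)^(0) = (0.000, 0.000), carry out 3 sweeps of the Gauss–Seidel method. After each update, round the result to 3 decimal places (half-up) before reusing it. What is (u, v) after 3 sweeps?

Iteration 1:
  u = (-1 - (-1)·0.000) / (4) = -0.250
  v = (4 - (-4)·-0.250) / (5) = 0.600
Iteration 2:
  u = (-1 - (-1)·0.600) / (4) = -0.100
  v = (4 - (-4)·-0.100) / (5) = 0.720
Iteration 3:
  u = (-1 - (-1)·0.720) / (4) = -0.070
  v = (4 - (-4)·-0.070) / (5) = 0.744

(-0.070, 0.744)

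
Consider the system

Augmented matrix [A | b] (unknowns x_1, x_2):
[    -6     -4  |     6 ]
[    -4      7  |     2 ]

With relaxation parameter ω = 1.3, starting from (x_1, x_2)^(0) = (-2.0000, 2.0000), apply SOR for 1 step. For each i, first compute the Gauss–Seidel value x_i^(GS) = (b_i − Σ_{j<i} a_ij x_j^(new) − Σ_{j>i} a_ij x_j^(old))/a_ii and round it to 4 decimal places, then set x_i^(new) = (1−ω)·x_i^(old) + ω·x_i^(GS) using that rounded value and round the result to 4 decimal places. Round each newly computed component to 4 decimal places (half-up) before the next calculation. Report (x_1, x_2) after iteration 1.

(-2.4333, -2.0361)

Iteration 1:
  x_1: GS value = (6 - (-4)·2.0000) / (-6) = -2.3333;  x_1 ← (1−ω)·-2.0000 + ω·-2.3333 = -2.4333
  x_2: GS value = (2 - (-4)·-2.4333) / (7) = -1.1047;  x_2 ← (1−ω)·2.0000 + ω·-1.1047 = -2.0361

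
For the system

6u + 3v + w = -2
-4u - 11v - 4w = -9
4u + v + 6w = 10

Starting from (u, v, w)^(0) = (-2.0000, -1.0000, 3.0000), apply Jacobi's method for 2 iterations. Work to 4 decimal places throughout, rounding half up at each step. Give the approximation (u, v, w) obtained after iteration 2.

Iteration 1:
  u = (-2 - (3)·-1.0000 - (1)·3.0000) / (6) = -0.3333
  v = (-9 - (-4)·-2.0000 - (-4)·3.0000) / (-11) = 0.4545
  w = (10 - (4)·-2.0000 - (1)·-1.0000) / (6) = 3.1667
Iteration 2:
  u = (-2 - (3)·0.4545 - (1)·3.1667) / (6) = -1.0884
  v = (-9 - (-4)·-0.3333 - (-4)·3.1667) / (-11) = -0.2121
  w = (10 - (4)·-0.3333 - (1)·0.4545) / (6) = 1.8131

(-1.0884, -0.2121, 1.8131)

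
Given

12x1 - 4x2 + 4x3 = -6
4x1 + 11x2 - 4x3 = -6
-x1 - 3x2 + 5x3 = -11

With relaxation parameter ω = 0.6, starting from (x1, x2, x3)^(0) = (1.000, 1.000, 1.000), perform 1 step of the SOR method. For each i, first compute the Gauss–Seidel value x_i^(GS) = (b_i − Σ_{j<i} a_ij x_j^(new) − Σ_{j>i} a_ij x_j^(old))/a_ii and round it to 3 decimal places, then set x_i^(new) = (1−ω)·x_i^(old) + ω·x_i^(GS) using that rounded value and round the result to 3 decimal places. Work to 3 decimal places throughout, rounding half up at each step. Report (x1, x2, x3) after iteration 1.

(0.100, 0.269, -0.811)

Iteration 1:
  x1: GS value = (-6 - (-4)·1.000 - (4)·1.000) / (12) = -0.500;  x1 ← (1−ω)·1.000 + ω·-0.500 = 0.100
  x2: GS value = (-6 - (4)·0.100 - (-4)·1.000) / (11) = -0.218;  x2 ← (1−ω)·1.000 + ω·-0.218 = 0.269
  x3: GS value = (-11 - (-1)·0.100 - (-3)·0.269) / (5) = -2.019;  x3 ← (1−ω)·1.000 + ω·-2.019 = -0.811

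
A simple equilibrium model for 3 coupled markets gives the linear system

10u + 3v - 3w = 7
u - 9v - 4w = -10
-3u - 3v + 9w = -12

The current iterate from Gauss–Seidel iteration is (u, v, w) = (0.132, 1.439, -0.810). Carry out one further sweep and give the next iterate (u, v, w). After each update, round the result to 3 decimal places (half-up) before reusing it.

One sweep:
  u = (7 - (3)·1.439 - (-3)·-0.810) / (10) = 0.025
  v = (-10 - (1)·0.025 - (-4)·-0.810) / (-9) = 1.474
  w = (-12 - (-3)·0.025 - (-3)·1.474) / (9) = -0.834

(0.025, 1.474, -0.834)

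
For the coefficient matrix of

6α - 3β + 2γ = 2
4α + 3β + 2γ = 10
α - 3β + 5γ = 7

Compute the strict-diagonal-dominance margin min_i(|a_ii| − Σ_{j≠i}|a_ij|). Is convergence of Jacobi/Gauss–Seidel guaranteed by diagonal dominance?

row 1: |6| − (3+2) = 1
row 2: |3| − (4+2) = -3
row 3: |5| − (1+3) = 1
minimum over rows = -3 → not strictly diagonally dominant

-3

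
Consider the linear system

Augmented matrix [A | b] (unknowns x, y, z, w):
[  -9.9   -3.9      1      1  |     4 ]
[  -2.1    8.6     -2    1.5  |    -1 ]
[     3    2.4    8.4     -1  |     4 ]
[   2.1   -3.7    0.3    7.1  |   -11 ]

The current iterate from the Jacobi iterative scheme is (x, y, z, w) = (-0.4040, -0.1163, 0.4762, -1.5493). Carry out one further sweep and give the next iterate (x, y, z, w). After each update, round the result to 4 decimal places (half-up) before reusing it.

One sweep:
  x = (4 - (-3.9)·-0.1163 - (1)·0.4762 - (1)·-1.5493) / (-9.9) = -0.4666
  y = (-1 - (-2.1)·-0.4040 - (-2)·0.4762 - (1.5)·-1.5493) / (8.6) = 0.1660
  z = (4 - (3)·-0.4040 - (2.4)·-0.1163 - (-1)·-1.5493) / (8.4) = 0.4693
  w = (-11 - (2.1)·-0.4040 - (-3.7)·-0.1163 - (0.3)·0.4762) / (7.1) = -1.5105

(-0.4666, 0.1660, 0.4693, -1.5105)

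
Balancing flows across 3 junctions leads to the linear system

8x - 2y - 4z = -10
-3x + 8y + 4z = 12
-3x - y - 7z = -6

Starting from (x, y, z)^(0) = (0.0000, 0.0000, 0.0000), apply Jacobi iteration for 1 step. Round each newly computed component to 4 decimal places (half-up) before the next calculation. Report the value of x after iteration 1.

-1.2500

Iteration 1:
  x = (-10 - (-2)·0.0000 - (-4)·0.0000) / (8) = -1.2500
  y = (12 - (-3)·0.0000 - (4)·0.0000) / (8) = 1.5000
  z = (-6 - (-3)·0.0000 - (-1)·0.0000) / (-7) = 0.8571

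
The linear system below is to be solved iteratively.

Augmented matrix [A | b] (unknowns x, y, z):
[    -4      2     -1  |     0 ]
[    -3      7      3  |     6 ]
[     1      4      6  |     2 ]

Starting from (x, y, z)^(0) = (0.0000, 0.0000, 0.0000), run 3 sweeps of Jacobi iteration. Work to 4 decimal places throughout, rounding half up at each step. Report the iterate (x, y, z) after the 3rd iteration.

Iteration 1:
  x = (0 - (2)·0.0000 - (-1)·0.0000) / (-4) = 0.0000
  y = (6 - (-3)·0.0000 - (3)·0.0000) / (7) = 0.8571
  z = (2 - (1)·0.0000 - (4)·0.0000) / (6) = 0.3333
Iteration 2:
  x = (0 - (2)·0.8571 - (-1)·0.3333) / (-4) = 0.3452
  y = (6 - (-3)·0.0000 - (3)·0.3333) / (7) = 0.7143
  z = (2 - (1)·0.0000 - (4)·0.8571) / (6) = -0.2381
Iteration 3:
  x = (0 - (2)·0.7143 - (-1)·-0.2381) / (-4) = 0.4167
  y = (6 - (-3)·0.3452 - (3)·-0.2381) / (7) = 1.1071
  z = (2 - (1)·0.3452 - (4)·0.7143) / (6) = -0.2004

(0.4167, 1.1071, -0.2004)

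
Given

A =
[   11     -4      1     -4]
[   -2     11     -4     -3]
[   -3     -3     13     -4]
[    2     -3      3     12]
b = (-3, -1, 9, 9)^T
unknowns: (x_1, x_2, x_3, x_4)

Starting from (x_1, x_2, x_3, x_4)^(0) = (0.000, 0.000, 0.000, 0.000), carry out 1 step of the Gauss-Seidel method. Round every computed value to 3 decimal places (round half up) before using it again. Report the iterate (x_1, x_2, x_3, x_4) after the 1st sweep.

(-0.273, -0.141, 0.597, 0.611)

Iteration 1:
  x_1 = (-3 - (-4)·0.000 - (1)·0.000 - (-4)·0.000) / (11) = -0.273
  x_2 = (-1 - (-2)·-0.273 - (-4)·0.000 - (-3)·0.000) / (11) = -0.141
  x_3 = (9 - (-3)·-0.273 - (-3)·-0.141 - (-4)·0.000) / (13) = 0.597
  x_4 = (9 - (2)·-0.273 - (-3)·-0.141 - (3)·0.597) / (12) = 0.611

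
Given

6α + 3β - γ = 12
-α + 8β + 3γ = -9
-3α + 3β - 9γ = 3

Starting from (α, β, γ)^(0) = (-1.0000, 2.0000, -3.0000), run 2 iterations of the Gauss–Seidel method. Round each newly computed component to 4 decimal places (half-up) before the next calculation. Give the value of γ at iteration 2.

-1.1994

Iteration 1:
  α = (12 - (3)·2.0000 - (-1)·-3.0000) / (6) = 0.5000
  β = (-9 - (-1)·0.5000 - (3)·-3.0000) / (8) = 0.0625
  γ = (3 - (-3)·0.5000 - (3)·0.0625) / (-9) = -0.4792
Iteration 2:
  α = (12 - (3)·0.0625 - (-1)·-0.4792) / (6) = 1.8889
  β = (-9 - (-1)·1.8889 - (3)·-0.4792) / (8) = -0.7092
  γ = (3 - (-3)·1.8889 - (3)·-0.7092) / (-9) = -1.1994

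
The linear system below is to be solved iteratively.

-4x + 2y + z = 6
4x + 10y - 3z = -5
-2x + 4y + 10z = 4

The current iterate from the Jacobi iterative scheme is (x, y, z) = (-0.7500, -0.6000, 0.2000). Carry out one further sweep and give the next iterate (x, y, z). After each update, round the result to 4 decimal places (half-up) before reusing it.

(-1.7500, -0.1400, 0.4900)

One sweep:
  x = (6 - (2)·-0.6000 - (1)·0.2000) / (-4) = -1.7500
  y = (-5 - (4)·-0.7500 - (-3)·0.2000) / (10) = -0.1400
  z = (4 - (-2)·-0.7500 - (4)·-0.6000) / (10) = 0.4900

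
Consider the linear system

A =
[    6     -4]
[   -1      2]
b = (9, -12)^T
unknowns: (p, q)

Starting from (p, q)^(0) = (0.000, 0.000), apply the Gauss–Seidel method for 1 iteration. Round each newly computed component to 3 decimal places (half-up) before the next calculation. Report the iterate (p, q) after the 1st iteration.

Iteration 1:
  p = (9 - (-4)·0.000) / (6) = 1.500
  q = (-12 - (-1)·1.500) / (2) = -5.250

(1.500, -5.250)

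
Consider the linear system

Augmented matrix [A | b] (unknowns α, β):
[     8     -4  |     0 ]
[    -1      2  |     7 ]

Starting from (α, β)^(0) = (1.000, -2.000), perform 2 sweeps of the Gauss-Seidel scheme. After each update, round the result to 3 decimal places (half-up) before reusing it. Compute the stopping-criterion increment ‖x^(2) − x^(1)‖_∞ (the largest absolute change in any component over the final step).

Iteration 1:
  α = (0 - (-4)·-2.000) / (8) = -1.000
  β = (7 - (-1)·-1.000) / (2) = 3.000
Iteration 2:
  α = (0 - (-4)·3.000) / (8) = 1.500
  β = (7 - (-1)·1.500) / (2) = 4.250
Change: (2.500, 1.250) → max |·| = 2.500

2.500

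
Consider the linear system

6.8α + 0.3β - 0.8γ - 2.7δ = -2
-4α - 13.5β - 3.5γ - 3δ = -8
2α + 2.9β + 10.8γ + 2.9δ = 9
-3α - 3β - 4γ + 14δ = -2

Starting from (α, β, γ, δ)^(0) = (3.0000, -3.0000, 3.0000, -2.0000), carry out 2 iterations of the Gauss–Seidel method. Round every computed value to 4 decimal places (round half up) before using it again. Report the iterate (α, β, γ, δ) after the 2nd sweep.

Iteration 1:
  α = (-2 - (0.3)·-3.0000 - (-0.8)·3.0000 - (-2.7)·-2.0000) / (6.8) = -0.6029
  β = (-8 - (-4)·-0.6029 - (-3.5)·3.0000 - (-3)·-2.0000) / (-13.5) = 0.4379
  γ = (9 - (2)·-0.6029 - (2.9)·0.4379 - (2.9)·-2.0000) / (10.8) = 1.3644
  δ = (-2 - (-3)·-0.6029 - (-3)·0.4379 - (-4)·1.3644) / (14) = 0.2116
Iteration 2:
  α = (-2 - (0.3)·0.4379 - (-0.8)·1.3644 - (-2.7)·0.2116) / (6.8) = -0.0689
  β = (-8 - (-4)·-0.0689 - (-3.5)·1.3644 - (-3)·0.2116) / (-13.5) = 0.2123
  γ = (9 - (2)·-0.0689 - (2.9)·0.2123 - (2.9)·0.2116) / (10.8) = 0.7323
  δ = (-2 - (-3)·-0.0689 - (-3)·0.2123 - (-4)·0.7323) / (14) = 0.0971

(-0.0689, 0.2123, 0.7323, 0.0971)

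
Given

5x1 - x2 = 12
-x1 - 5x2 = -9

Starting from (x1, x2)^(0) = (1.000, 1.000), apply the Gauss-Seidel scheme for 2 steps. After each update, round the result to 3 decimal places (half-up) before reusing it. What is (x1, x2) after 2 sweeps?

Iteration 1:
  x1 = (12 - (-1)·1.000) / (5) = 2.600
  x2 = (-9 - (-1)·2.600) / (-5) = 1.280
Iteration 2:
  x1 = (12 - (-1)·1.280) / (5) = 2.656
  x2 = (-9 - (-1)·2.656) / (-5) = 1.269

(2.656, 1.269)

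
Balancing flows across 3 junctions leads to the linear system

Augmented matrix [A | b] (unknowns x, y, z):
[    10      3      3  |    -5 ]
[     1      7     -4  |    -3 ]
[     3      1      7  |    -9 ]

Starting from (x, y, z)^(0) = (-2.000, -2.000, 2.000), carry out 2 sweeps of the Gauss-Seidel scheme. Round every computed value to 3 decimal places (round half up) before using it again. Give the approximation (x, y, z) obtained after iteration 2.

Iteration 1:
  x = (-5 - (3)·-2.000 - (3)·2.000) / (10) = -0.500
  y = (-3 - (1)·-0.500 - (-4)·2.000) / (7) = 0.786
  z = (-9 - (3)·-0.500 - (1)·0.786) / (7) = -1.184
Iteration 2:
  x = (-5 - (3)·0.786 - (3)·-1.184) / (10) = -0.381
  y = (-3 - (1)·-0.381 - (-4)·-1.184) / (7) = -1.051
  z = (-9 - (3)·-0.381 - (1)·-1.051) / (7) = -0.972

(-0.381, -1.051, -0.972)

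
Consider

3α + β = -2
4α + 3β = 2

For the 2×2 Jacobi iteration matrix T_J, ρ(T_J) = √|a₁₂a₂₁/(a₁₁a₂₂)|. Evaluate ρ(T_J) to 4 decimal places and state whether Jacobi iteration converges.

a₁₂a₂₁/(a₁₁a₂₂) = (1)·(4) / ((3)·(3)) = 0.444444
ρ = √|0.444444| = √0.444444 = 0.6667
ρ < 1, so Jacobi converges

0.6667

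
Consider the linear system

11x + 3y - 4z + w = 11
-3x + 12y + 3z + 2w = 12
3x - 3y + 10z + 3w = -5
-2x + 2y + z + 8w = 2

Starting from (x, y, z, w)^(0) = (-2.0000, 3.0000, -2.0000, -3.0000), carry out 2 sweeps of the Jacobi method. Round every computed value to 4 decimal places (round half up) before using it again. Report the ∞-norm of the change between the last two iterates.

1.6432

Iteration 1:
  x = (11 - (3)·3.0000 - (-4)·-2.0000 - (1)·-3.0000) / (11) = -0.2727
  y = (12 - (-3)·-2.0000 - (3)·-2.0000 - (2)·-3.0000) / (12) = 1.5000
  z = (-5 - (3)·-2.0000 - (-3)·3.0000 - (3)·-3.0000) / (10) = 1.9000
  w = (2 - (-2)·-2.0000 - (2)·3.0000 - (1)·-2.0000) / (8) = -0.7500
Iteration 2:
  x = (11 - (3)·1.5000 - (-4)·1.9000 - (1)·-0.7500) / (11) = 1.3500
  y = (12 - (-3)·-0.2727 - (3)·1.9000 - (2)·-0.7500) / (12) = 0.5818
  z = (-5 - (3)·-0.2727 - (-3)·1.5000 - (3)·-0.7500) / (10) = 0.2568
  w = (2 - (-2)·-0.2727 - (2)·1.5000 - (1)·1.9000) / (8) = -0.4307
Change: (1.6227, -0.9182, -1.6432, 0.3193) → max |·| = 1.6432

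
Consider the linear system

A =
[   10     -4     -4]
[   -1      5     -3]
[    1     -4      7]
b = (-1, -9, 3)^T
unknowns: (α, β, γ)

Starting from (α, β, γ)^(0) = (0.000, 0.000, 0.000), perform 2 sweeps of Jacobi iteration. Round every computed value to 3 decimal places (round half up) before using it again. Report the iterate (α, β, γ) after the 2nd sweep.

Iteration 1:
  α = (-1 - (-4)·0.000 - (-4)·0.000) / (10) = -0.100
  β = (-9 - (-1)·0.000 - (-3)·0.000) / (5) = -1.800
  γ = (3 - (1)·0.000 - (-4)·0.000) / (7) = 0.429
Iteration 2:
  α = (-1 - (-4)·-1.800 - (-4)·0.429) / (10) = -0.648
  β = (-9 - (-1)·-0.100 - (-3)·0.429) / (5) = -1.563
  γ = (3 - (1)·-0.100 - (-4)·-1.800) / (7) = -0.586

(-0.648, -1.563, -0.586)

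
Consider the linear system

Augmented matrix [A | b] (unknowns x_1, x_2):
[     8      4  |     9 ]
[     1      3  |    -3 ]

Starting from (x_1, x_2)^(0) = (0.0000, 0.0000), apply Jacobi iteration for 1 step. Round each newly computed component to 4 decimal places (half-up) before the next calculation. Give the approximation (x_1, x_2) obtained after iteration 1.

(1.1250, -1.0000)

Iteration 1:
  x_1 = (9 - (4)·0.0000) / (8) = 1.1250
  x_2 = (-3 - (1)·0.0000) / (3) = -1.0000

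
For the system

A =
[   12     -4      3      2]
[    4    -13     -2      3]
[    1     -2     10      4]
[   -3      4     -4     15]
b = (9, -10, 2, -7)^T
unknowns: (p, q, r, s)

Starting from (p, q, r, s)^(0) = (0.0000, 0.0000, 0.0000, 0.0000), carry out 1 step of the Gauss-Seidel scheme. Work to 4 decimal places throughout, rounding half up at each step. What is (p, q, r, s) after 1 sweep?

Iteration 1:
  p = (9 - (-4)·0.0000 - (3)·0.0000 - (2)·0.0000) / (12) = 0.7500
  q = (-10 - (4)·0.7500 - (-2)·0.0000 - (3)·0.0000) / (-13) = 1.0000
  r = (2 - (1)·0.7500 - (-2)·1.0000 - (4)·0.0000) / (10) = 0.3250
  s = (-7 - (-3)·0.7500 - (4)·1.0000 - (-4)·0.3250) / (15) = -0.4967

(0.7500, 1.0000, 0.3250, -0.4967)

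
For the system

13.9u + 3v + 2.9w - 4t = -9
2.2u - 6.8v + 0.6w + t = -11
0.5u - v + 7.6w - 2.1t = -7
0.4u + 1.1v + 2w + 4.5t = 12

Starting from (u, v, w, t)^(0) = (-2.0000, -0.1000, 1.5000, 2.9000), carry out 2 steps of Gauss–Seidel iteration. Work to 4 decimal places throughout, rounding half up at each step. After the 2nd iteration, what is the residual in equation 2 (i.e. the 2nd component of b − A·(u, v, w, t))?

Iteration 1:
  u = (-9 - (3)·-0.1000 - (2.9)·1.5000 - (-4)·2.9000) / (13.9) = -0.1043
  v = (-11 - (2.2)·-0.1043 - (0.6)·1.5000 - (1)·2.9000) / (-6.8) = 2.1427
  w = (-7 - (0.5)·-0.1043 - (-1)·2.1427 - (-2.1)·2.9000) / (7.6) = 0.1691
  t = (12 - (0.4)·-0.1043 - (1.1)·2.1427 - (2)·0.1691) / (4.5) = 2.0770
Iteration 2:
  u = (-9 - (3)·2.1427 - (2.9)·0.1691 - (-4)·2.0770) / (13.9) = -0.5475
  v = (-11 - (2.2)·-0.5475 - (0.6)·0.1691 - (1)·2.0770) / (-6.8) = 1.7609
  w = (-7 - (0.5)·-0.5475 - (-1)·1.7609 - (-2.1)·2.0770) / (7.6) = -0.0794
  t = (12 - (0.4)·-0.5475 - (1.1)·1.7609 - (2)·-0.0794) / (4.5) = 2.3202
Residual b − A·x = (2.8386, -0.0939, 0.5105, -0.0001)

-0.0939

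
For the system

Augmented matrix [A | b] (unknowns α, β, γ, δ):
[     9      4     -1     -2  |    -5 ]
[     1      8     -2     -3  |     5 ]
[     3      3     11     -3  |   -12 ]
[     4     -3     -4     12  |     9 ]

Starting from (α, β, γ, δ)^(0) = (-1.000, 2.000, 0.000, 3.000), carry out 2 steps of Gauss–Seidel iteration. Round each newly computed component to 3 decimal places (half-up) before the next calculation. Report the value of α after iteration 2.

-1.154

Iteration 1:
  α = (-5 - (4)·2.000 - (-1)·0.000 - (-2)·3.000) / (9) = -0.778
  β = (5 - (1)·-0.778 - (-2)·0.000 - (-3)·3.000) / (8) = 1.847
  γ = (-12 - (3)·-0.778 - (3)·1.847 - (-3)·3.000) / (11) = -0.564
  δ = (9 - (4)·-0.778 - (-3)·1.847 - (-4)·-0.564) / (12) = 1.283
Iteration 2:
  α = (-5 - (4)·1.847 - (-1)·-0.564 - (-2)·1.283) / (9) = -1.154
  β = (5 - (1)·-1.154 - (-2)·-0.564 - (-3)·1.283) / (8) = 1.109
  γ = (-12 - (3)·-1.154 - (3)·1.109 - (-3)·1.283) / (11) = -0.729
  δ = (9 - (4)·-1.154 - (-3)·1.109 - (-4)·-0.729) / (12) = 1.169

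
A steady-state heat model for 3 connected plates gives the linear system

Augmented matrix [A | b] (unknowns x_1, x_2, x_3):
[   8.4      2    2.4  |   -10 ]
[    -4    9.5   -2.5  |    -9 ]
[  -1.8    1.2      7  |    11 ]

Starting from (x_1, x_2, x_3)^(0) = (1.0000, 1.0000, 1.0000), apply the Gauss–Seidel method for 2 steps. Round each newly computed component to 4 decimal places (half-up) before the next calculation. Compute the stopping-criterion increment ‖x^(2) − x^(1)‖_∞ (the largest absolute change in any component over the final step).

0.4667

Iteration 1:
  x_1 = (-10 - (2)·1.0000 - (2.4)·1.0000) / (8.4) = -1.7143
  x_2 = (-9 - (-4)·-1.7143 - (-2.5)·1.0000) / (9.5) = -1.4060
  x_3 = (11 - (-1.8)·-1.7143 - (1.2)·-1.4060) / (7) = 1.3716
Iteration 2:
  x_1 = (-10 - (2)·-1.4060 - (2.4)·1.3716) / (8.4) = -1.2476
  x_2 = (-9 - (-4)·-1.2476 - (-2.5)·1.3716) / (9.5) = -1.1117
  x_3 = (11 - (-1.8)·-1.2476 - (1.2)·-1.1117) / (7) = 1.4412
Change: (0.4667, 0.2943, 0.0696) → max |·| = 0.4667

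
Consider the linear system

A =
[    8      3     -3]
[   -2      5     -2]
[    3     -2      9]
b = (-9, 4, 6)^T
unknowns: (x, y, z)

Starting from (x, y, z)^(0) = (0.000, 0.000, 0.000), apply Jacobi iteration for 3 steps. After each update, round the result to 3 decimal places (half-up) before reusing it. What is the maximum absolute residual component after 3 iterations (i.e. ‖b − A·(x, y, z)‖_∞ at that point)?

0.677

Iteration 1:
  x = (-9 - (3)·0.000 - (-3)·0.000) / (8) = -1.125
  y = (4 - (-2)·0.000 - (-2)·0.000) / (5) = 0.800
  z = (6 - (3)·0.000 - (-2)·0.000) / (9) = 0.667
Iteration 2:
  x = (-9 - (3)·0.800 - (-3)·0.667) / (8) = -1.175
  y = (4 - (-2)·-1.125 - (-2)·0.667) / (5) = 0.617
  z = (6 - (3)·-1.125 - (-2)·0.800) / (9) = 1.219
Iteration 3:
  x = (-9 - (3)·0.617 - (-3)·1.219) / (8) = -0.899
  y = (4 - (-2)·-1.175 - (-2)·1.219) / (5) = 0.818
  z = (6 - (3)·-1.175 - (-2)·0.617) / (9) = 1.195
Residual b − A·x = (-0.677, 0.502, -0.422); ∞-norm = 0.677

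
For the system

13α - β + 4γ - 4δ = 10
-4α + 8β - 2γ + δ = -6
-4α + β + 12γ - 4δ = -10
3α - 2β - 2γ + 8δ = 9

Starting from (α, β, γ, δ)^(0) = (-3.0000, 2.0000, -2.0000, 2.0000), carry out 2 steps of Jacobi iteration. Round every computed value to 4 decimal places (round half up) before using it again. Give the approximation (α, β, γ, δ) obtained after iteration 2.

Iteration 1:
  α = (10 - (-1)·2.0000 - (4)·-2.0000 - (-4)·2.0000) / (13) = 2.1538
  β = (-6 - (-4)·-3.0000 - (-2)·-2.0000 - (1)·2.0000) / (8) = -3.0000
  γ = (-10 - (-4)·-3.0000 - (1)·2.0000 - (-4)·2.0000) / (12) = -1.3333
  δ = (9 - (3)·-3.0000 - (-2)·2.0000 - (-2)·-2.0000) / (8) = 2.2500
Iteration 2:
  α = (10 - (-1)·-3.0000 - (4)·-1.3333 - (-4)·2.2500) / (13) = 1.6410
  β = (-6 - (-4)·2.1538 - (-2)·-1.3333 - (1)·2.2500) / (8) = -0.2877
  γ = (-10 - (-4)·2.1538 - (1)·-3.0000 - (-4)·2.2500) / (12) = 0.8846
  δ = (9 - (3)·2.1538 - (-2)·-3.0000 - (-2)·-1.3333) / (8) = -0.7660

(1.6410, -0.2877, 0.8846, -0.7660)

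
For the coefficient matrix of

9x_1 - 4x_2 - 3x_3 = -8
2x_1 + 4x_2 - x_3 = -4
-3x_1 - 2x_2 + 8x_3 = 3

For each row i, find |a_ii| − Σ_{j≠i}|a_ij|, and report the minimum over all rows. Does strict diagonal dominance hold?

1

row 1: |9| − (4+3) = 2
row 2: |4| − (2+1) = 1
row 3: |8| − (3+2) = 3
minimum over rows = 1 → strictly diagonally dominant (convergence guaranteed)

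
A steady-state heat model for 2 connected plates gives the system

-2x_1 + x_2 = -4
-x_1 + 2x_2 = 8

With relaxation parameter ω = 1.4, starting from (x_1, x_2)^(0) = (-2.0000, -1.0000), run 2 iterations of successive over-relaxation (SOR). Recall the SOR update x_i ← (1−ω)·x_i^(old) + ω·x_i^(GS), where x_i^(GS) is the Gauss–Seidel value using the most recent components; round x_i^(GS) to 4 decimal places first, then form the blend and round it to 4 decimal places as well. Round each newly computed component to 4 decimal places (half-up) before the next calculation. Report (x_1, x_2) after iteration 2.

(7.2610, 7.4707)

Iteration 1:
  x_1: GS value = (-4 - (1)·-1.0000) / (-2) = 1.5000;  x_1 ← (1−ω)·-2.0000 + ω·1.5000 = 2.9000
  x_2: GS value = (8 - (-1)·2.9000) / (2) = 5.4500;  x_2 ← (1−ω)·-1.0000 + ω·5.4500 = 8.0300
Iteration 2:
  x_1: GS value = (-4 - (1)·8.0300) / (-2) = 6.0150;  x_1 ← (1−ω)·2.9000 + ω·6.0150 = 7.2610
  x_2: GS value = (8 - (-1)·7.2610) / (2) = 7.6305;  x_2 ← (1−ω)·8.0300 + ω·7.6305 = 7.4707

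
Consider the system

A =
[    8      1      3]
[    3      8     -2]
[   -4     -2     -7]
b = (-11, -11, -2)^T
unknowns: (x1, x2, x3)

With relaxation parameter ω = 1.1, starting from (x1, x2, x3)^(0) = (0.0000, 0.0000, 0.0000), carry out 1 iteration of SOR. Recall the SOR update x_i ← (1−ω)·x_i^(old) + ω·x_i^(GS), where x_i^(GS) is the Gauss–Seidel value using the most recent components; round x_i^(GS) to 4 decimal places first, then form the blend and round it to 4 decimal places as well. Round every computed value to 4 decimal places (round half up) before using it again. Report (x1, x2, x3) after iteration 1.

(-1.5125, -0.8886, 1.5443)

Iteration 1:
  x1: GS value = (-11 - (1)·0.0000 - (3)·0.0000) / (8) = -1.3750;  x1 ← (1−ω)·0.0000 + ω·-1.3750 = -1.5125
  x2: GS value = (-11 - (3)·-1.5125 - (-2)·0.0000) / (8) = -0.8078;  x2 ← (1−ω)·0.0000 + ω·-0.8078 = -0.8886
  x3: GS value = (-2 - (-4)·-1.5125 - (-2)·-0.8886) / (-7) = 1.4039;  x3 ← (1−ω)·0.0000 + ω·1.4039 = 1.5443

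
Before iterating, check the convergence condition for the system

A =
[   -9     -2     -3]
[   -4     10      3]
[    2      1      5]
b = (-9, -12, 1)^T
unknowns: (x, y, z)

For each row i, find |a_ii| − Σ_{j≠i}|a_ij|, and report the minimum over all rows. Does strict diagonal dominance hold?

2

row 1: |-9| − (2+3) = 4
row 2: |10| − (4+3) = 3
row 3: |5| − (2+1) = 2
minimum over rows = 2 → strictly diagonally dominant (convergence guaranteed)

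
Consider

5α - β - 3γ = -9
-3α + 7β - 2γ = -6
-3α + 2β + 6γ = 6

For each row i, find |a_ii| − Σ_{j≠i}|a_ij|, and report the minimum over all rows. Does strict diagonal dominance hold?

1

row 1: |5| − (1+3) = 1
row 2: |7| − (3+2) = 2
row 3: |6| − (3+2) = 1
minimum over rows = 1 → strictly diagonally dominant (convergence guaranteed)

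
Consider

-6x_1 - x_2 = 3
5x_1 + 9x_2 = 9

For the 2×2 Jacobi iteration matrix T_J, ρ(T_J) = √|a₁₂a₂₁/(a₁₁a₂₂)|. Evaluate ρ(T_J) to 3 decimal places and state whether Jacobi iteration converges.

a₁₂a₂₁/(a₁₁a₂₂) = (-1)·(5) / ((-6)·(9)) = 0.092593
ρ = √|0.092593| = √0.092593 = 0.304
ρ < 1, so Jacobi converges

0.304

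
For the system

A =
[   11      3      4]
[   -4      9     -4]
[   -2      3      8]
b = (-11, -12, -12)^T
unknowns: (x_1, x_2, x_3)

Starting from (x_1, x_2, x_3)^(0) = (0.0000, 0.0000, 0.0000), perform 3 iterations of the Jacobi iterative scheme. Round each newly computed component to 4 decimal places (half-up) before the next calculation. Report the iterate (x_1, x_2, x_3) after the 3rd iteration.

(0.1212, -1.9293, -0.6061)

Iteration 1:
  x_1 = (-11 - (3)·0.0000 - (4)·0.0000) / (11) = -1.0000
  x_2 = (-12 - (-4)·0.0000 - (-4)·0.0000) / (9) = -1.3333
  x_3 = (-12 - (-2)·0.0000 - (3)·0.0000) / (8) = -1.5000
Iteration 2:
  x_1 = (-11 - (3)·-1.3333 - (4)·-1.5000) / (11) = -0.0909
  x_2 = (-12 - (-4)·-1.0000 - (-4)·-1.5000) / (9) = -2.4444
  x_3 = (-12 - (-2)·-1.0000 - (3)·-1.3333) / (8) = -1.2500
Iteration 3:
  x_1 = (-11 - (3)·-2.4444 - (4)·-1.2500) / (11) = 0.1212
  x_2 = (-12 - (-4)·-0.0909 - (-4)·-1.2500) / (9) = -1.9293
  x_3 = (-12 - (-2)·-0.0909 - (3)·-2.4444) / (8) = -0.6061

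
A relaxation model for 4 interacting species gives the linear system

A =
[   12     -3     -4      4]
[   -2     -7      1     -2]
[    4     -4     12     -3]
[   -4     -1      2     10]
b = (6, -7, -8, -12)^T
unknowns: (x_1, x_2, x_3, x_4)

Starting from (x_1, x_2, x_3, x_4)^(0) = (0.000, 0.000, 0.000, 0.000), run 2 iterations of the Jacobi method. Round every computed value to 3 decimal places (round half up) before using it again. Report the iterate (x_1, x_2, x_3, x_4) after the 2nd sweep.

(0.928, 1.105, -0.800, -0.767)

Iteration 1:
  x_1 = (6 - (-3)·0.000 - (-4)·0.000 - (4)·0.000) / (12) = 0.500
  x_2 = (-7 - (-2)·0.000 - (1)·0.000 - (-2)·0.000) / (-7) = 1.000
  x_3 = (-8 - (4)·0.000 - (-4)·0.000 - (-3)·0.000) / (12) = -0.667
  x_4 = (-12 - (-4)·0.000 - (-1)·0.000 - (2)·0.000) / (10) = -1.200
Iteration 2:
  x_1 = (6 - (-3)·1.000 - (-4)·-0.667 - (4)·-1.200) / (12) = 0.928
  x_2 = (-7 - (-2)·0.500 - (1)·-0.667 - (-2)·-1.200) / (-7) = 1.105
  x_3 = (-8 - (4)·0.500 - (-4)·1.000 - (-3)·-1.200) / (12) = -0.800
  x_4 = (-12 - (-4)·0.500 - (-1)·1.000 - (2)·-0.667) / (10) = -0.767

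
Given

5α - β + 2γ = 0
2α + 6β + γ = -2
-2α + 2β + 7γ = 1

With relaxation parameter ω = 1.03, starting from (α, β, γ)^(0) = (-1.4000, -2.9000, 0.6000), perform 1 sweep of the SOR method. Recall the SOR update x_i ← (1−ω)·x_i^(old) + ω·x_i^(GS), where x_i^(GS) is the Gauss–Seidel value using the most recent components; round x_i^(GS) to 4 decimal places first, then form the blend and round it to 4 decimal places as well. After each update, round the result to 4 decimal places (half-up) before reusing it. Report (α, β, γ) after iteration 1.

(-0.8026, -0.0838, -0.0824)

Iteration 1:
  α: GS value = (0 - (-1)·-2.9000 - (2)·0.6000) / (5) = -0.8200;  α ← (1−ω)·-1.4000 + ω·-0.8200 = -0.8026
  β: GS value = (-2 - (2)·-0.8026 - (1)·0.6000) / (6) = -0.1658;  β ← (1−ω)·-2.9000 + ω·-0.1658 = -0.0838
  γ: GS value = (1 - (-2)·-0.8026 - (2)·-0.0838) / (7) = -0.0625;  γ ← (1−ω)·0.6000 + ω·-0.0625 = -0.0824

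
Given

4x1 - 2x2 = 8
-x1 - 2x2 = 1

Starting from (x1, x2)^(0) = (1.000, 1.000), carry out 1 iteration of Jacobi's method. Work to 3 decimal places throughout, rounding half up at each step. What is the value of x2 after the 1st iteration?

-1.000

Iteration 1:
  x1 = (8 - (-2)·1.000) / (4) = 2.500
  x2 = (1 - (-1)·1.000) / (-2) = -1.000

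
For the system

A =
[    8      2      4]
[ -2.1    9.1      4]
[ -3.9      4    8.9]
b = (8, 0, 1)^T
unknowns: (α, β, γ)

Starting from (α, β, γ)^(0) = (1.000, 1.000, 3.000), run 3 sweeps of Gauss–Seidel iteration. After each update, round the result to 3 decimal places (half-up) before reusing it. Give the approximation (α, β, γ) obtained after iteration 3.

Iteration 1:
  α = (8 - (2)·1.000 - (4)·3.000) / (8) = -0.750
  β = (0 - (-2.1)·-0.750 - (4)·3.000) / (9.1) = -1.492
  γ = (1 - (-3.9)·-0.750 - (4)·-1.492) / (8.9) = 0.454
Iteration 2:
  α = (8 - (2)·-1.492 - (4)·0.454) / (8) = 1.146
  β = (0 - (-2.1)·1.146 - (4)·0.454) / (9.1) = 0.065
  γ = (1 - (-3.9)·1.146 - (4)·0.065) / (8.9) = 0.585
Iteration 3:
  α = (8 - (2)·0.065 - (4)·0.585) / (8) = 0.691
  β = (0 - (-2.1)·0.691 - (4)·0.585) / (9.1) = -0.098
  γ = (1 - (-3.9)·0.691 - (4)·-0.098) / (8.9) = 0.459

(0.691, -0.098, 0.459)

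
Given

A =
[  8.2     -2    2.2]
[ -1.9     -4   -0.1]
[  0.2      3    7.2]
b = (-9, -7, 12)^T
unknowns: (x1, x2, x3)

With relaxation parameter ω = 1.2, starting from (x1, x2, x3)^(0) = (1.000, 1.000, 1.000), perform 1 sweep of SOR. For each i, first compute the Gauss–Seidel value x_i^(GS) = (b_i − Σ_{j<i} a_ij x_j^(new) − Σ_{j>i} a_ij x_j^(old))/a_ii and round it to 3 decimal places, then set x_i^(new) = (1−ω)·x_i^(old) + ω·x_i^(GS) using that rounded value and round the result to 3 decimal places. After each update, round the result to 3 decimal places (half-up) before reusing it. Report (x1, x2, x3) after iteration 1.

Iteration 1:
  x1: GS value = (-9 - (-2)·1.000 - (2.2)·1.000) / (8.2) = -1.122;  x1 ← (1−ω)·1.000 + ω·-1.122 = -1.546
  x2: GS value = (-7 - (-1.9)·-1.546 - (-0.1)·1.000) / (-4) = 2.459;  x2 ← (1−ω)·1.000 + ω·2.459 = 2.751
  x3: GS value = (12 - (0.2)·-1.546 - (3)·2.751) / (7.2) = 0.563;  x3 ← (1−ω)·1.000 + ω·0.563 = 0.476

(-1.546, 2.751, 0.476)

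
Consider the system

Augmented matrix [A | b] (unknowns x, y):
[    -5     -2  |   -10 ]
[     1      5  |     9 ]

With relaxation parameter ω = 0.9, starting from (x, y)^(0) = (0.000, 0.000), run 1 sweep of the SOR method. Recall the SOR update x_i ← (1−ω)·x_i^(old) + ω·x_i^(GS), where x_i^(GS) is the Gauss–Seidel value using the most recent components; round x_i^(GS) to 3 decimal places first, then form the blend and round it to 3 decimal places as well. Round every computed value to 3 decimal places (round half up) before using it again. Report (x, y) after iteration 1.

Iteration 1:
  x: GS value = (-10 - (-2)·0.000) / (-5) = 2.000;  x ← (1−ω)·0.000 + ω·2.000 = 1.800
  y: GS value = (9 - (1)·1.800) / (5) = 1.440;  y ← (1−ω)·0.000 + ω·1.440 = 1.296

(1.800, 1.296)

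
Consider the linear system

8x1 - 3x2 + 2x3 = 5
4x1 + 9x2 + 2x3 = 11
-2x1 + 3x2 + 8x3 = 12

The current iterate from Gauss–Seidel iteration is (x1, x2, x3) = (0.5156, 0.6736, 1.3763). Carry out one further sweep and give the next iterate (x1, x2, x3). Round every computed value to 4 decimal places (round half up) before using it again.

(0.5335, 0.6793, 1.3786)

One sweep:
  x1 = (5 - (-3)·0.6736 - (2)·1.3763) / (8) = 0.5335
  x2 = (11 - (4)·0.5335 - (2)·1.3763) / (9) = 0.6793
  x3 = (12 - (-2)·0.5335 - (3)·0.6793) / (8) = 1.3786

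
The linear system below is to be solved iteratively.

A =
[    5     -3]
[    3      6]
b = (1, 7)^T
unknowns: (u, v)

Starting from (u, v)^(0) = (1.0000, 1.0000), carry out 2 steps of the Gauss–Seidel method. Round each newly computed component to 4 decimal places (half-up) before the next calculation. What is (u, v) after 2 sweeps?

Iteration 1:
  u = (1 - (-3)·1.0000) / (5) = 0.8000
  v = (7 - (3)·0.8000) / (6) = 0.7667
Iteration 2:
  u = (1 - (-3)·0.7667) / (5) = 0.6600
  v = (7 - (3)·0.6600) / (6) = 0.8367

(0.6600, 0.8367)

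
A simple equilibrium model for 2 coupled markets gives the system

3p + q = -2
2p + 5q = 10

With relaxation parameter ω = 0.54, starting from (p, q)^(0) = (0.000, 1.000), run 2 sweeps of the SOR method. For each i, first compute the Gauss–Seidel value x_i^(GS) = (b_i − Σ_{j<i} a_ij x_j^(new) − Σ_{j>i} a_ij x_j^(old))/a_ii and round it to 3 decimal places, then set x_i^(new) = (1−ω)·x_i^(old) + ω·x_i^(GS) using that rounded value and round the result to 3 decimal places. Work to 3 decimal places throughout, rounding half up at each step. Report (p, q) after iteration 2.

(-0.907, 2.038)

Iteration 1:
  p: GS value = (-2 - (1)·1.000) / (3) = -1.000;  p ← (1−ω)·0.000 + ω·-1.000 = -0.540
  q: GS value = (10 - (2)·-0.540) / (5) = 2.216;  q ← (1−ω)·1.000 + ω·2.216 = 1.657
Iteration 2:
  p: GS value = (-2 - (1)·1.657) / (3) = -1.219;  p ← (1−ω)·-0.540 + ω·-1.219 = -0.907
  q: GS value = (10 - (2)·-0.907) / (5) = 2.363;  q ← (1−ω)·1.657 + ω·2.363 = 2.038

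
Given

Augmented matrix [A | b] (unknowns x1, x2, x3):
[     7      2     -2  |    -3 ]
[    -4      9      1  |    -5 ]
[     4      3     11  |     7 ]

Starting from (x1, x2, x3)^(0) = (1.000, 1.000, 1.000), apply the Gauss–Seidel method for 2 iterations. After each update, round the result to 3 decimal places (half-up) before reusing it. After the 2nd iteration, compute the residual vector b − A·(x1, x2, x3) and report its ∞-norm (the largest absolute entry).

0.989

Iteration 1:
  x1 = (-3 - (2)·1.000 - (-2)·1.000) / (7) = -0.429
  x2 = (-5 - (-4)·-0.429 - (1)·1.000) / (9) = -0.857
  x3 = (7 - (4)·-0.429 - (3)·-0.857) / (11) = 1.026
Iteration 2:
  x1 = (-3 - (2)·-0.857 - (-2)·1.026) / (7) = 0.109
  x2 = (-5 - (-4)·0.109 - (1)·1.026) / (9) = -0.621
  x3 = (7 - (4)·0.109 - (3)·-0.621) / (11) = 0.766
Residual b − A·x = (-0.989, 0.259, 0.001); ∞-norm = 0.989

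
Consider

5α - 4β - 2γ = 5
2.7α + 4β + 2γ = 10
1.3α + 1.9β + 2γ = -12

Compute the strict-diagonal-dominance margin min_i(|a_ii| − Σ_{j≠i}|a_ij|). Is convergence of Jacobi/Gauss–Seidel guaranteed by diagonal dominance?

row 1: |5| − (4+2) = -1
row 2: |4| − (2.7+2) = -0.7
row 3: |2| − (1.3+1.9) = -1.2
minimum over rows = -1.2 → not strictly diagonally dominant

-1.2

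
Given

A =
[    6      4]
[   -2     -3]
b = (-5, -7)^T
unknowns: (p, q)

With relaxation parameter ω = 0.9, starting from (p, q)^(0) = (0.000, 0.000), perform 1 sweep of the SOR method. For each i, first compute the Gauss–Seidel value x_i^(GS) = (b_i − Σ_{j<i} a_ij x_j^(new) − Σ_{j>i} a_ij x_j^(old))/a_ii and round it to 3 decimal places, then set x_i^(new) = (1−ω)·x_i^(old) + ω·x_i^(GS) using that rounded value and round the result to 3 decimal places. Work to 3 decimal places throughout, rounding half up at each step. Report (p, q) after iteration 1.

Iteration 1:
  p: GS value = (-5 - (4)·0.000) / (6) = -0.833;  p ← (1−ω)·0.000 + ω·-0.833 = -0.750
  q: GS value = (-7 - (-2)·-0.750) / (-3) = 2.833;  q ← (1−ω)·0.000 + ω·2.833 = 2.550

(-0.750, 2.550)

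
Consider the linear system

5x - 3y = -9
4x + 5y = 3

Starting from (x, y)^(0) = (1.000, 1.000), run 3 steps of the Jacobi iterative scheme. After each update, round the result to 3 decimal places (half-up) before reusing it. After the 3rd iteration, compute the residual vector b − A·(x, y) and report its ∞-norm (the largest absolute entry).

4.224

Iteration 1:
  x = (-9 - (-3)·1.000) / (5) = -1.200
  y = (3 - (4)·1.000) / (5) = -0.200
Iteration 2:
  x = (-9 - (-3)·-0.200) / (5) = -1.920
  y = (3 - (4)·-1.200) / (5) = 1.560
Iteration 3:
  x = (-9 - (-3)·1.560) / (5) = -0.864
  y = (3 - (4)·-1.920) / (5) = 2.136
Residual b − A·x = (1.728, -4.224); ∞-norm = 4.224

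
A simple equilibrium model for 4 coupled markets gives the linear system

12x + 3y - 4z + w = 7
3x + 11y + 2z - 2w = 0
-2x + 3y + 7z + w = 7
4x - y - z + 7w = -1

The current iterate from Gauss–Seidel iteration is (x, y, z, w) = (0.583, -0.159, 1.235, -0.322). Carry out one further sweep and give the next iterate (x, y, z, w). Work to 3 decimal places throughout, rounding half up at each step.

(1.062, -0.573, 1.595, -0.604)

One sweep:
  x = (7 - (3)·-0.159 - (-4)·1.235 - (1)·-0.322) / (12) = 1.062
  y = (0 - (3)·1.062 - (2)·1.235 - (-2)·-0.322) / (11) = -0.573
  z = (7 - (-2)·1.062 - (3)·-0.573 - (1)·-0.322) / (7) = 1.595
  w = (-1 - (4)·1.062 - (-1)·-0.573 - (-1)·1.595) / (7) = -0.604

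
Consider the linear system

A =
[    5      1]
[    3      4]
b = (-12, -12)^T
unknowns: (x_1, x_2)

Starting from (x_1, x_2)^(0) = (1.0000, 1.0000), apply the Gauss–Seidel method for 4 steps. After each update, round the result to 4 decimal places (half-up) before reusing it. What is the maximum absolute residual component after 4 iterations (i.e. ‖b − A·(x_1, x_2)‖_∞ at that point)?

0.0070

Iteration 1:
  x_1 = (-12 - (1)·1.0000) / (5) = -2.6000
  x_2 = (-12 - (3)·-2.6000) / (4) = -1.0500
Iteration 2:
  x_1 = (-12 - (1)·-1.0500) / (5) = -2.1900
  x_2 = (-12 - (3)·-2.1900) / (4) = -1.3575
Iteration 3:
  x_1 = (-12 - (1)·-1.3575) / (5) = -2.1285
  x_2 = (-12 - (3)·-2.1285) / (4) = -1.4036
Iteration 4:
  x_1 = (-12 - (1)·-1.4036) / (5) = -2.1193
  x_2 = (-12 - (3)·-2.1193) / (4) = -1.4105
Residual b − A·x = (0.0070, -0.0001); ∞-norm = 0.0070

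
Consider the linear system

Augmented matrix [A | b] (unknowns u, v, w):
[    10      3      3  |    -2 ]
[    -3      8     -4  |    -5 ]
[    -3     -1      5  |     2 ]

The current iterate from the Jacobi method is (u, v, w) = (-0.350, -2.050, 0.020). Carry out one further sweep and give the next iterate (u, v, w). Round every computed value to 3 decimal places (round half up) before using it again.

(0.409, -0.746, -0.220)

One sweep:
  u = (-2 - (3)·-2.050 - (3)·0.020) / (10) = 0.409
  v = (-5 - (-3)·-0.350 - (-4)·0.020) / (8) = -0.746
  w = (2 - (-3)·-0.350 - (-1)·-2.050) / (5) = -0.220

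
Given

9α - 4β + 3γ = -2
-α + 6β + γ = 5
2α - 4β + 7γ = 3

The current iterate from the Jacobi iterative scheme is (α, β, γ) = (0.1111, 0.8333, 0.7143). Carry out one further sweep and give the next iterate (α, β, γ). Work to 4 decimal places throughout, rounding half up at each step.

(-0.0900, 0.7328, 0.8730)

One sweep:
  α = (-2 - (-4)·0.8333 - (3)·0.7143) / (9) = -0.0900
  β = (5 - (-1)·0.1111 - (1)·0.7143) / (6) = 0.7328
  γ = (3 - (2)·0.1111 - (-4)·0.8333) / (7) = 0.8730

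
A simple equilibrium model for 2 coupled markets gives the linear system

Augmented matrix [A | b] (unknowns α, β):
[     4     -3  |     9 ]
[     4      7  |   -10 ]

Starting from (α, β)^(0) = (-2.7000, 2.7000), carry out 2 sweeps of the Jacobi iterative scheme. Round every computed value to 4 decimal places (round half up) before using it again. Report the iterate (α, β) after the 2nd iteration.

Iteration 1:
  α = (9 - (-3)·2.7000) / (4) = 4.2750
  β = (-10 - (4)·-2.7000) / (7) = 0.1143
Iteration 2:
  α = (9 - (-3)·0.1143) / (4) = 2.3357
  β = (-10 - (4)·4.2750) / (7) = -3.8714

(2.3357, -3.8714)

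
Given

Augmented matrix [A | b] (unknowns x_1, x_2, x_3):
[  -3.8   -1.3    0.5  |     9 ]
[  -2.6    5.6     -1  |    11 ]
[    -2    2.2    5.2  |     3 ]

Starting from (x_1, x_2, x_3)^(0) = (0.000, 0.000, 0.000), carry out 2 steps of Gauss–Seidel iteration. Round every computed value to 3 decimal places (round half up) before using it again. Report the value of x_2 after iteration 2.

Iteration 1:
  x_1 = (9 - (-1.3)·0.000 - (0.5)·0.000) / (-3.8) = -2.368
  x_2 = (11 - (-2.6)·-2.368 - (-1)·0.000) / (5.6) = 0.865
  x_3 = (3 - (-2)·-2.368 - (2.2)·0.865) / (5.2) = -0.700
Iteration 2:
  x_1 = (9 - (-1.3)·0.865 - (0.5)·-0.700) / (-3.8) = -2.756
  x_2 = (11 - (-2.6)·-2.756 - (-1)·-0.700) / (5.6) = 0.560
  x_3 = (3 - (-2)·-2.756 - (2.2)·0.560) / (5.2) = -0.720

0.560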